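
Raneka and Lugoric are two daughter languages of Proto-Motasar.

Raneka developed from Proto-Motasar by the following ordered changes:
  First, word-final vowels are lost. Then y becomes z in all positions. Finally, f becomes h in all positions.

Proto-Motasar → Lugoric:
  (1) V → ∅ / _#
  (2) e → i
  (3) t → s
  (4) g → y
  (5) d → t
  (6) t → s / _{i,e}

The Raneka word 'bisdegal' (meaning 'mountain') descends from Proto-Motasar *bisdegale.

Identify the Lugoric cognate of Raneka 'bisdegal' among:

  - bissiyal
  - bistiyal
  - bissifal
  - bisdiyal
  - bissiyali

bissiyal

Lugoric: start from *bisdegale.
  rule 1 (apocope): bisdegale → bisdegal
  rule 2 (vowel merger): bisdegal → bisdigal
  rule 3: no change — bisdigal
  rule 4 (unconditioned shift): bisdigal → bisdiyal
  rule 5 (unconditioned shift): bisdiyal → bistiyal
  rule 6 (palatalisation): bistiyal → bissiyal
  ⇒ Lugoric bissiyal
The other candidates each miss or misapply at least one Lugoric change.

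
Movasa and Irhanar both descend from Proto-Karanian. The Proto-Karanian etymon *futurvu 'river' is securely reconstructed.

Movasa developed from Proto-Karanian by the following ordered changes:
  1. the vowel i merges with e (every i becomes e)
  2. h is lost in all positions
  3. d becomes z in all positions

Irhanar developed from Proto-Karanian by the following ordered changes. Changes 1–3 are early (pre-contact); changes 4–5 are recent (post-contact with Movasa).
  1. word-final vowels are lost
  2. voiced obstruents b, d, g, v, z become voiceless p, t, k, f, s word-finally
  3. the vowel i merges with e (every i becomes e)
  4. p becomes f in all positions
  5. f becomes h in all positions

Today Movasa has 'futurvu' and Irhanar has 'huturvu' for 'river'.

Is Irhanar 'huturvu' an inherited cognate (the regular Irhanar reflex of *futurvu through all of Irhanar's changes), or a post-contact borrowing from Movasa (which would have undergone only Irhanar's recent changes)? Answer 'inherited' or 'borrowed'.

If inherited, *futurvu would pass through all of Irhanar's changes:
Irhanar: *futurvu
  futurvu → futurv   [apocope]
  futurv → futurf   [final devoicing]
  futurf (rule 3 does not apply)
  futurf (rule 4 does not apply)
  futurf → huturh   [unconditioned shift]
  giving Irhanar huturh.
If borrowed from Movasa 'futurvu' after the early changes, it would undergo only the recent ones:
  rule 4 (unconditioned shift): no change (futurvu)
  rule 5 (unconditioned shift): futurvu → huturvu
  ⇒ as a loan: huturvu
Irhanar 'huturvu' matches the loan outcome 'huturvu', not the inherited 'huturh' — it skipped the early Irhanar changes, so it was borrowed from Movasa.

borrowed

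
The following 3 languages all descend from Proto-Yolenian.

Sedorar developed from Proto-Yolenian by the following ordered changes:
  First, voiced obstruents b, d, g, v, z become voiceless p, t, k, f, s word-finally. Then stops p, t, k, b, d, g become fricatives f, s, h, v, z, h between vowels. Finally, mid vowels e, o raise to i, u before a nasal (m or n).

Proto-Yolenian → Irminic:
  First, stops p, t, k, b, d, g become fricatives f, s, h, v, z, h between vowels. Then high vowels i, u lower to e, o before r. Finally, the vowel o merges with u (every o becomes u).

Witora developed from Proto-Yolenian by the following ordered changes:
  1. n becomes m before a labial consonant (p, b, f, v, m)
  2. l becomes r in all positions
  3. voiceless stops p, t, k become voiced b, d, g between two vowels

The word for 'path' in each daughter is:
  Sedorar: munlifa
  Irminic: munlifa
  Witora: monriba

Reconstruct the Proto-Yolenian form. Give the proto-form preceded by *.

Position 6: Sedorar has f, Irminic has f, Witora has b. Taking the neighbouring segments as reconstructed: Sedorar f could go back to *p or *f; Irminic f could go back to *p or *f; Witora b could go back to *p or *b — the one source consistent with every daughter is *p.
Position 4: Sedorar has l, Irminic has l, Witora has r. Sedorar preserves l here (none of its changes turn any other segment into l), so the proto-segment is *l.
Position 2: Sedorar has u, Irminic has u, Witora has o. Witora preserves o here (none of its changes turn any other segment into o), so the proto-segment is *o.
The remaining positions agree across the daughters. Check the candidate against every language:
Sedorar: *monlipa > monlifa > munlifa  (by intervocalic lenition, pre-nasal raising)
Irminic: *monlipa
  monlipa → monlifa   [intervocalic lenition]
  monlifa (rule 2 does not apply)
  monlifa → munlifa   [vowel merger]
  giving Irminic munlifa.
Witora: start from *monlipa.
  rule 1: no change — monlipa
  rule 2 (unconditioned shift): monlipa → monripa
  rule 3 (intervocalic voicing): monripa → monriba
  ⇒ Witora monriba
No other proto-form is consistent with every reflex, so the reconstruction is *monlipa.

*monlipa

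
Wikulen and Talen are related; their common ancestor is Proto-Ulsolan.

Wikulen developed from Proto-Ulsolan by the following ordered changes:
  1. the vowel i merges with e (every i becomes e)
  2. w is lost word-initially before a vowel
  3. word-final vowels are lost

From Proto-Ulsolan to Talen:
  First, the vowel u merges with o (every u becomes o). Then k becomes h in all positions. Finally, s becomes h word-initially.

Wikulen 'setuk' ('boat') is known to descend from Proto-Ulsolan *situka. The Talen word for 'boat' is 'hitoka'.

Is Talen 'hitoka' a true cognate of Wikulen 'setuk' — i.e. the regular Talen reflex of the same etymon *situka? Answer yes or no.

no

Derive the expected Talen reflex of *situka:
Talen: *situka > sitoka > sitoha > hitoha  (by vowel merger, unconditioned shift, debuccalisation)
The regular Talen reflex would be 'hitoha', but the attested form is 'hitoka'. The correspondence is irregular, so they are not cognates (the Talen form has a different source).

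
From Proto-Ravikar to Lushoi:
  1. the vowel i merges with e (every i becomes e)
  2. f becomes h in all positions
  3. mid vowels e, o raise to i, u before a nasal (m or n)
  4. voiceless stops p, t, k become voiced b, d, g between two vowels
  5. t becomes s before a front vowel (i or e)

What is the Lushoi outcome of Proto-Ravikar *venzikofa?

Lushoi: *venzikofa > venzekofa > venzekoha > vinzekoha > vinzegoha  (by vowel merger, unconditioned shift, pre-nasal raising, intervocalic voicing)

vinzegoha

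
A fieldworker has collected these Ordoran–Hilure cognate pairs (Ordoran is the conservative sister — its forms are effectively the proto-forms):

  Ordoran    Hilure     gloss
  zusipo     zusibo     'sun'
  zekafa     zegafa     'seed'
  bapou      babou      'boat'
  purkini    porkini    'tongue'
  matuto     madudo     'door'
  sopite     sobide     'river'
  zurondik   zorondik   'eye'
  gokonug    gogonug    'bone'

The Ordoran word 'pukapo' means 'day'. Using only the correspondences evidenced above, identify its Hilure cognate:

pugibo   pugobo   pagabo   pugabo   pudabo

zekafa ~ zegafa — Ordoran k corresponds to Hilure g between vowels (before a back vowel).
zusipo ~ zusibo, bapou ~ babou — Ordoran p corresponds to Hilure b between vowels (before a back vowel).
Applying these to Ordoran 'pukapo':
  pukapo → pugapo   (k→g between vowels (before a back vowel))
  pugapo → pugabo   (p→b between vowels (before a back vowel))
So the Hilure cognate is 'pugabo'.

pugabo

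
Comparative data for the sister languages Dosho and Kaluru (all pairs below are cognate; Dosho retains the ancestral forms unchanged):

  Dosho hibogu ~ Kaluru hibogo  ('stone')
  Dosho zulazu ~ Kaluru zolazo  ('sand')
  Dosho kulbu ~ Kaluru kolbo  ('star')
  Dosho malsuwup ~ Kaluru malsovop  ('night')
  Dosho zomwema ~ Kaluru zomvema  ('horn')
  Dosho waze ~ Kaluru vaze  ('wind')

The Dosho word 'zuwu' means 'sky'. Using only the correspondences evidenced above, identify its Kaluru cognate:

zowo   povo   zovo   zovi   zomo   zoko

zulazu ~ zolazo, kulbu ~ kolbo — Dosho u corresponds to Kaluru o after a consonant, before a consonant other than r, m, n, p, b, f, v.
malsuwup ~ malsovop — Dosho w corresponds to Kaluru v between vowels (before a back vowel).
hibogu ~ hibogo, zulazu ~ zolazo — Dosho u corresponds to Kaluru o word-finally.
Applying these to Dosho 'zuwu':
  zuwu → zowu   (u→o after a consonant, before a consonant other than r, m, n, p, b, f, v)
  zowu → zovu   (w→v between vowels (before a back vowel))
  zovu → zovo   (u→o word-finally)
So the Kaluru cognate is 'zovo'.

zovo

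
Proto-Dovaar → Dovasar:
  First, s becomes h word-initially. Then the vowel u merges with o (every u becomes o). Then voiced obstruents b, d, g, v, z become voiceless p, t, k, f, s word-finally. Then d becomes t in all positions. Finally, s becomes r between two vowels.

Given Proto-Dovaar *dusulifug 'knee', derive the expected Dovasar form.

torolifok

Dovasar: start from *dusulifug.
  rule 1: no change — dusulifug
  rule 2 (vowel merger): dusulifug → dosolifog
  rule 3 (final devoicing): dosolifog → dosolifok
  rule 4 (unconditioned shift): dosolifok → tosolifok
  rule 5 (rhotacism): tosolifok → torolifok
  ⇒ Dovasar torolifok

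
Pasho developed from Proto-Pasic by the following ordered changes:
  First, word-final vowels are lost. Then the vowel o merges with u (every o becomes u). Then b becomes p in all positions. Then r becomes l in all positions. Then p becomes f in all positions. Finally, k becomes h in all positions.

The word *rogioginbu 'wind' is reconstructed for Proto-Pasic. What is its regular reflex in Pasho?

Pasho: start from *rogioginbu.
  rule 1 (apocope): rogioginbu → rogioginb
  rule 2 (vowel merger): rogioginb → rugiuginb
  rule 3 (unconditioned shift): rugiuginb → rugiuginp
  rule 4 (unconditioned shift): rugiuginp → lugiuginp
  rule 5 (unconditioned shift): lugiuginp → lugiuginf
  rule 6: no change — lugiuginf
  ⇒ Pasho lugiuginf

lugiuginf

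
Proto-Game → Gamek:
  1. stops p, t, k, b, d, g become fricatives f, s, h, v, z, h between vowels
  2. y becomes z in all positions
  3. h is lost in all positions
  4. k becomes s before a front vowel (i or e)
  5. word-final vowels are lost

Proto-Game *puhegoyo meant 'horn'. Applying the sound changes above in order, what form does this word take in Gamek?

pueoz

Gamek: *puhegoyo > puhehoyo > puhehozo > pueozo > pueoz  (by intervocalic lenition, unconditioned shift, h-loss, apocope)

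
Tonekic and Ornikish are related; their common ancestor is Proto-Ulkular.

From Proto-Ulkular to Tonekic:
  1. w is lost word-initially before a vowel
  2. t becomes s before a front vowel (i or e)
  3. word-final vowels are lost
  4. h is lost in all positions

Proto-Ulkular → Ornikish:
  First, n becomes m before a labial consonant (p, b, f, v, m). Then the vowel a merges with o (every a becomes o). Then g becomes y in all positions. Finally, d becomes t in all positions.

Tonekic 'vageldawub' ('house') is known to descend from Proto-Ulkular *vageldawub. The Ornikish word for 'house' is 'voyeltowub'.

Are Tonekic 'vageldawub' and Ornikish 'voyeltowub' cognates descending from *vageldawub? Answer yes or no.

Derive the expected Ornikish reflex of *vageldawub:
Ornikish: *vageldawub > vogeldowub > voyeldowub > voyeltowub  (by vowel merger, unconditioned shift, unconditioned shift)
Ornikish 'voyeltowub' matches the regular reflex exactly, so the pair is cognate.

yes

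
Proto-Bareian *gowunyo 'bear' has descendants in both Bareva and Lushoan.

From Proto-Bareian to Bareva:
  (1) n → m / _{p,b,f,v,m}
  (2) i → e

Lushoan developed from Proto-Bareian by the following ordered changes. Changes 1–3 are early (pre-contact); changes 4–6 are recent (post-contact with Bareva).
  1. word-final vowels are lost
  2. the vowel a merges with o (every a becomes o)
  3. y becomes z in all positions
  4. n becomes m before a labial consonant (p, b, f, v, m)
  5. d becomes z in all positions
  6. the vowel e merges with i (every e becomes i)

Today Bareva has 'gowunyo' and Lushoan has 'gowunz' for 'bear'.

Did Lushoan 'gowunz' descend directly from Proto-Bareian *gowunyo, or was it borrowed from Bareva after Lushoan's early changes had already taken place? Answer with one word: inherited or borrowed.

inherited

If inherited, *gowunyo would pass through all of Lushoan's changes:
Lushoan: *gowunyo
  gowunyo → gowuny   [apocope]
  gowuny (rule 2 does not apply)
  gowuny → gowunz   [unconditioned shift]
  gowunz (rule 4 does not apply)
  gowunz (rule 5 does not apply)
  gowunz (rule 6 does not apply)
  giving Lushoan gowunz.
If borrowed from Bareva 'gowunyo' after the early changes, it would undergo only the recent ones:
  rule 4 (nasal place assimilation): no change (gowunyo)
  rule 5 (unconditioned shift): no change (gowunyo)
  rule 6 (vowel merger): no change (gowunyo)
  ⇒ as a loan: gowunyo
Lushoan 'gowunz' matches the inherited outcome exactly, so it is an inherited cognate, not a loan.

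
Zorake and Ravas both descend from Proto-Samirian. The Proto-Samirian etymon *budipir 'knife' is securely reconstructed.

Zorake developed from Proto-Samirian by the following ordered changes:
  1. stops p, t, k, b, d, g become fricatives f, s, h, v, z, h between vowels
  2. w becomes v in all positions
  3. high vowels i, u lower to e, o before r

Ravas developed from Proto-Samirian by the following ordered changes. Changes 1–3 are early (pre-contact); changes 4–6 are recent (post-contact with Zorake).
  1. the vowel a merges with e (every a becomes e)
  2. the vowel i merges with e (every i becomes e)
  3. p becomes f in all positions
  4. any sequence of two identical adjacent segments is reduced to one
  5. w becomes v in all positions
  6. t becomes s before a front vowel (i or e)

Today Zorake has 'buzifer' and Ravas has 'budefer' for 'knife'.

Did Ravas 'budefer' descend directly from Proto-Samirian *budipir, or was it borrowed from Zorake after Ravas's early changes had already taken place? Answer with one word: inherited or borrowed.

If inherited, *budipir would pass through all of Ravas's changes:
Ravas: *budipir
  budipir (rule 1 does not apply)
  budipir → budeper   [vowel merger]
  budeper → budefer   [unconditioned shift]
  budefer (rule 4 does not apply)
  budefer (rule 5 does not apply)
  budefer (rule 6 does not apply)
  giving Ravas budefer.
If borrowed from Zorake 'buzifer' after the early changes, it would undergo only the recent ones:
  rule 4 (degemination): no change (buzifer)
  rule 5 (unconditioned shift): no change (buzifer)
  rule 6 (palatalisation): no change (buzifer)
  ⇒ as a loan: buzifer
Ravas 'budefer' matches the inherited outcome exactly, so it is an inherited cognate, not a loan.

inherited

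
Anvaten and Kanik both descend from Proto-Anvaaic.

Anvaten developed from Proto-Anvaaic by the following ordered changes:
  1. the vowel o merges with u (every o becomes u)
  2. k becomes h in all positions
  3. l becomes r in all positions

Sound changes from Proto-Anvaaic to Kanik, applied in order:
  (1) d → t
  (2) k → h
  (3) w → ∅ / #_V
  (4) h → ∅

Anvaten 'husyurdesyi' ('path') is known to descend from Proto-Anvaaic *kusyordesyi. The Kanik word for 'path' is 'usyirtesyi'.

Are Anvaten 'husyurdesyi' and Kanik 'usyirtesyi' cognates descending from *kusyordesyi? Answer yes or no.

Derive the expected Kanik reflex of *kusyordesyi:
Kanik: *kusyordesyi
  kusyordesyi → kusyortesyi   [unconditioned shift]
  kusyortesyi → husyortesyi   [unconditioned shift]
  husyortesyi (rule 3 does not apply)
  husyortesyi → usyortesyi   [h-loss]
  giving Kanik usyortesyi.
The regular Kanik reflex would be 'usyortesyi', but the attested form is 'usyirtesyi'. The correspondence is irregular, so they are not cognates (the Kanik form has a different source).

no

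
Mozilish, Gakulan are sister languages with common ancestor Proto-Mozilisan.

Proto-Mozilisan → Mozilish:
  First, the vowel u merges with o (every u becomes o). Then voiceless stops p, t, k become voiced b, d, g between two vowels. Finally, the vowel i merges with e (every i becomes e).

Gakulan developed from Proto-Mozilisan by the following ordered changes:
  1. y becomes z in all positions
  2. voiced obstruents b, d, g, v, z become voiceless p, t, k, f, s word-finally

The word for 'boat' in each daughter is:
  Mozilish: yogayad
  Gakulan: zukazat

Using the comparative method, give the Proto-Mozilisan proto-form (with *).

Position 1: Mozilish has y, Gakulan has z. Mozilish preserves y here (none of its changes turn any other segment into y), so the proto-segment is *y.
Position 3: Mozilish has g, Gakulan has k. Taking the neighbouring segments as reconstructed: Mozilish g could go back to *k or *g; Gakulan k can only go back to *k — the one source consistent with every daughter is *k.
Position 7: Mozilish has d, Gakulan has t. Taking the neighbouring segments as reconstructed: Mozilish d can only go back to *d; Gakulan t could go back to *t or *d — the one source consistent with every daughter is *d.
This points to *yukayad. Verify forward in each daughter:
Mozilish: start from *yukayad.
  rule 1 (vowel merger): yukayad → yokayad
  rule 2 (intervocalic voicing): yokayad → yogayad
  rule 3: no change — yogayad
  ⇒ Mozilish yogayad
Gakulan: *yukayad
  yukayad → zukazad   [unconditioned shift]
  zukazad → zukazat   [final devoicing]
  giving Gakulan zukazat.
Only *yukayad yields all of Mozilish yogayad, Gakulan zukazat.

*yukayad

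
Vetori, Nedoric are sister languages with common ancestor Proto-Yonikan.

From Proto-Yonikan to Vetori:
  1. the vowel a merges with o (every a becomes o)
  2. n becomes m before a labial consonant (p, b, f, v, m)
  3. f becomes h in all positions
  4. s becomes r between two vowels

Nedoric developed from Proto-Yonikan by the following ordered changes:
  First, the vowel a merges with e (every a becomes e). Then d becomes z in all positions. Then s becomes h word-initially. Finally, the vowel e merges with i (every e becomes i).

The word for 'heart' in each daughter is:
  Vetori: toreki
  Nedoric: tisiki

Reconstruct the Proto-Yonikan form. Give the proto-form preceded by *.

Position 4: Vetori has e, Nedoric has i. Vetori preserves e here (none of its changes turn any other segment into e), so the proto-segment is *e.
Position 2: Vetori has o, Nedoric has i. Taking the neighbouring segments as reconstructed: Vetori o could go back to *a or *o; Nedoric i could go back to *a or *e or *i — the one source consistent with every daughter is *a.
This points to *taseki. Verify forward in each daughter:
Vetori: *taseki
  taseki → toseki   [vowel merger]
  toseki (rule 2 does not apply)
  toseki (rule 3 does not apply)
  toseki → toreki   [rhotacism]
  giving Vetori toreki.
Nedoric: *taseki
  taseki → teseki   [vowel merger]
  teseki (rule 2 does not apply)
  teseki (rule 3 does not apply)
  teseki → tisiki   [vowel merger]
  giving Nedoric tisiki.
No other proto-form is consistent with every reflex, so the reconstruction is *taseki.

*taseki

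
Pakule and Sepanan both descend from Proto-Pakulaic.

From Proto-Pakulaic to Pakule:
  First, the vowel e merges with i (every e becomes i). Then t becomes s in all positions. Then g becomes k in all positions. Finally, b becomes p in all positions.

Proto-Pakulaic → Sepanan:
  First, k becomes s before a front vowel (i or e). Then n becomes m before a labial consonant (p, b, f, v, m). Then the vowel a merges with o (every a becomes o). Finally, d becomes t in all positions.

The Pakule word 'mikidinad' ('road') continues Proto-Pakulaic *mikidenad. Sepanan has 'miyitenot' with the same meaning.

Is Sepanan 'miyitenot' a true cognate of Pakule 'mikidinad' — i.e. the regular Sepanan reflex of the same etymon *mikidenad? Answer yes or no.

Derive the expected Sepanan reflex of *mikidenad:
Sepanan: *mikidenad
  mikidenad → misidenad   [palatalisation]
  misidenad (rule 2 does not apply)
  misidenad → misidenod   [vowel merger]
  misidenod → misitenot   [unconditioned shift]
  giving Sepanan misitenot.
The regular Sepanan reflex would be 'misitenot', but the attested form is 'miyitenot'. The correspondence is irregular, so they are not cognates (the Sepanan form has a different source).

no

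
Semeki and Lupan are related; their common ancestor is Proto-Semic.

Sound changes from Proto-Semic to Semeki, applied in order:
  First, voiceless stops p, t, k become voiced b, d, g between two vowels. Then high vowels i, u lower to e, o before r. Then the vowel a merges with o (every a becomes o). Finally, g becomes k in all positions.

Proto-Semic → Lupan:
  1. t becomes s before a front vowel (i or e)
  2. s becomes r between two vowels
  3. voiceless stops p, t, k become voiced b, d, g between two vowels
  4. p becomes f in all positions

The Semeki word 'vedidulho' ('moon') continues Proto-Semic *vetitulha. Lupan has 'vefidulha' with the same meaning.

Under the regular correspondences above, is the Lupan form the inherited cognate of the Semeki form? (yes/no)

Derive the expected Lupan reflex of *vetitulha:
Lupan: *vetitulha
  vetitulha → vesitulha   [palatalisation]
  vesitulha → veritulha   [rhotacism]
  veritulha → veridulha   [intervocalic voicing]
  veridulha (rule 4 does not apply)
  giving Lupan veridulha.
The regular Lupan reflex would be 'veridulha', but the attested form is 'vefidulha'. The correspondence is irregular, so they are not cognates (the Lupan form has a different source).

no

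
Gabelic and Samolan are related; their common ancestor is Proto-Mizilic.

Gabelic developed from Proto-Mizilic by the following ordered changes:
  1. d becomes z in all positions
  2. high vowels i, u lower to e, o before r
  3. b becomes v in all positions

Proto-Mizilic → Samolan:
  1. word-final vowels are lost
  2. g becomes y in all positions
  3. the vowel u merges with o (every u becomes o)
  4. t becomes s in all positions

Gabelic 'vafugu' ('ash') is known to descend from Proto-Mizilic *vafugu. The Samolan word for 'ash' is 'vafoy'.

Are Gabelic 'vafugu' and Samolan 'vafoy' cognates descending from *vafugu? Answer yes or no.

Derive the expected Samolan reflex of *vafugu:
Samolan: *vafugu > vafug > vafuy > vafoy  (by apocope, unconditioned shift, vowel merger)
Samolan 'vafoy' matches the regular reflex exactly, so the pair is cognate.

yes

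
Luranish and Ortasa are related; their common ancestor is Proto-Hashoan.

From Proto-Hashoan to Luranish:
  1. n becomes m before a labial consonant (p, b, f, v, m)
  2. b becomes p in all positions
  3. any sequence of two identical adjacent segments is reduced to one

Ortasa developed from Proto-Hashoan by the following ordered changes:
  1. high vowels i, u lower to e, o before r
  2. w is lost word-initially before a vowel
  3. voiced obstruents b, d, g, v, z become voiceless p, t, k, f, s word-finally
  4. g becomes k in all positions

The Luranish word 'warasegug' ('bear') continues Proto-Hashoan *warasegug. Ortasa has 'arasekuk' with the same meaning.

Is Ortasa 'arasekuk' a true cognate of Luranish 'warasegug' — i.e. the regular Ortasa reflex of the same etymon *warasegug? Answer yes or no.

yes

Derive the expected Ortasa reflex of *warasegug:
Ortasa: *warasegug
  warasegug (rule 1 does not apply)
  warasegug → arasegug   [glide loss]
  arasegug → araseguk   [final devoicing]
  araseguk → arasekuk   [unconditioned shift]
  giving Ortasa arasekuk.
Ortasa 'arasekuk' matches the regular reflex exactly, so the pair is cognate.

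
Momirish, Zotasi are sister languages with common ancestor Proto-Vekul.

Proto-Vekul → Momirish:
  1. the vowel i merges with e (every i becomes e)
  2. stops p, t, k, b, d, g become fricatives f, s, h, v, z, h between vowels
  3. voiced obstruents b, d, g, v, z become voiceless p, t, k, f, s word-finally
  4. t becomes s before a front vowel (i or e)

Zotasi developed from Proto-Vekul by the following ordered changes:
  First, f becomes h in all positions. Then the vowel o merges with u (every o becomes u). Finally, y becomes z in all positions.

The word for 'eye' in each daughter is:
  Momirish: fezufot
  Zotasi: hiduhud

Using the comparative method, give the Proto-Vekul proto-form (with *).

*fidufod

Position 1: Momirish has f, Zotasi has h. Taking the neighbouring segments as reconstructed: Momirish f can only go back to *f; Zotasi h could go back to *f or *h — the one source consistent with every daughter is *f.
Position 3: Momirish has z, Zotasi has d. Zotasi preserves d here (none of its changes turn any other segment into d), so the proto-segment is *d.
Position 6: Momirish has o, Zotasi has u. Momirish preserves o here (none of its changes turn any other segment into o), so the proto-segment is *o.
This points to *fidufod. Verify forward in each daughter:
Momirish: start from *fidufod.
  rule 1 (vowel merger): fidufod → fedufod
  rule 2 (intervocalic lenition): fedufod → fezufod
  rule 3 (final devoicing): fezufod → fezufot
  rule 4: no change — fezufot
  ⇒ Momirish fezufot
Zotasi: *fidufod
  fidufod → hiduhod   [unconditioned shift]
  hiduhod → hiduhud   [vowel merger]
  hiduhud (rule 3 does not apply)
  giving Zotasi hiduhud.
Only *fidufod yields all of Momirish fezufot, Zotasi hiduhud.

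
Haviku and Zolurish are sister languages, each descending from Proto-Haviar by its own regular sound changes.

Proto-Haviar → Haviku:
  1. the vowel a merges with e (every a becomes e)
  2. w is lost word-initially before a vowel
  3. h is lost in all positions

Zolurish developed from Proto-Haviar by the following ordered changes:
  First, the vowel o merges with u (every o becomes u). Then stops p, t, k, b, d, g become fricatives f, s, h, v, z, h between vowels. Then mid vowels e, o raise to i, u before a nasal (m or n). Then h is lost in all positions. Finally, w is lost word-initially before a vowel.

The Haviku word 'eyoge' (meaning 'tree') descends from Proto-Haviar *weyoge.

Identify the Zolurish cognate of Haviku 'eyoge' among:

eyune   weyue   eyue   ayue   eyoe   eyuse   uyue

eyue

Zolurish: *weyoge
  weyoge → weyuge   [vowel merger]
  weyuge → weyuhe   [intervocalic lenition]
  weyuhe (rule 3 does not apply)
  weyuhe → weyue   [h-loss]
  weyue → eyue   [glide loss]
  giving Zolurish eyue.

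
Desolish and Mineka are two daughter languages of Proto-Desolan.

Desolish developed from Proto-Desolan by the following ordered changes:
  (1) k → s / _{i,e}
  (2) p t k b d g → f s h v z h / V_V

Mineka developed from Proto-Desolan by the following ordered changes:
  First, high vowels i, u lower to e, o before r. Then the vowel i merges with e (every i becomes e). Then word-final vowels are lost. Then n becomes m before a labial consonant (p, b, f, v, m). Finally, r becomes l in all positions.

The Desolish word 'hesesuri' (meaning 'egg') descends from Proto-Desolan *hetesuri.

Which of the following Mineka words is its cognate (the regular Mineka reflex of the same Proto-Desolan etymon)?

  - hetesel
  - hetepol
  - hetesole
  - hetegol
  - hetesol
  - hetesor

hetesol

Mineka: start from *hetesuri.
  rule 1 (pre-rhotic lowering): hetesuri → hetesori
  rule 2 (vowel merger): hetesori → hetesore
  rule 3 (apocope): hetesore → hetesor
  rule 4: no change — hetesor
  rule 5 (unconditioned shift): hetesor → hetesol
  ⇒ Mineka hetesol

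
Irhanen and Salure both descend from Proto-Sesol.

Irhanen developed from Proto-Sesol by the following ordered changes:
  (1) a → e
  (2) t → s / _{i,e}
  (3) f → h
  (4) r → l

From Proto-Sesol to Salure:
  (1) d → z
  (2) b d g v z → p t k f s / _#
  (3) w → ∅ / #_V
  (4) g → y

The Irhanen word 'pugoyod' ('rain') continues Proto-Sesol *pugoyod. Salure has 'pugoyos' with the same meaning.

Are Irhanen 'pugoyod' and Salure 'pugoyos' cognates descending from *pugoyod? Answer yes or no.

no

Derive the expected Salure reflex of *pugoyod:
Salure: *pugoyod > pugoyoz > pugoyos > puyoyos  (by unconditioned shift, final devoicing, unconditioned shift)
The regular Salure reflex would be 'puyoyos', but the attested form is 'pugoyos'. The correspondence is irregular, so they are not cognates (the Salure form has a different source).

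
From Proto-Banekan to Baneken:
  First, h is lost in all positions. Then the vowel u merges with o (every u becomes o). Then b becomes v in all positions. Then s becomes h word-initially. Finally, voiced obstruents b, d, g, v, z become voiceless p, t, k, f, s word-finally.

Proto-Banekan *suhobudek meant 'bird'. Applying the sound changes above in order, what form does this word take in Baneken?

Baneken: *suhobudek
  suhobudek → suobudek   [h-loss]
  suobudek → soobodek   [vowel merger]
  soobodek → soovodek   [unconditioned shift]
  soovodek → hoovodek   [debuccalisation]
  hoovodek (rule 5 does not apply)
  giving Baneken hoovodek.

hoovodek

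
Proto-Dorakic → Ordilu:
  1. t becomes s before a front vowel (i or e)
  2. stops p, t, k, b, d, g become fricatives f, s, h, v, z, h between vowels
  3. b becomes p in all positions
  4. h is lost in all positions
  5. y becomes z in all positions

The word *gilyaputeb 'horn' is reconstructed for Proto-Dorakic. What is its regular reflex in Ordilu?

Ordilu: *gilyaputeb > gilyapuseb > gilyafuseb > gilyafusep > gilzafusep  (by palatalisation, intervocalic lenition, unconditioned shift, unconditioned shift)

gilzafusep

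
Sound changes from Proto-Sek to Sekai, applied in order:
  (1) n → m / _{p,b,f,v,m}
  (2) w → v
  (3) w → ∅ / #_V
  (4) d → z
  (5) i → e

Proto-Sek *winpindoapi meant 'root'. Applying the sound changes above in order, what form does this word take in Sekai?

Sekai: start from *winpindoapi.
  rule 1 (nasal place assimilation): winpindoapi → wimpindoapi
  rule 2 (unconditioned shift): wimpindoapi → vimpindoapi
  rule 3: no change — vimpindoapi
  rule 4 (unconditioned shift): vimpindoapi → vimpinzoapi
  rule 5 (vowel merger): vimpinzoapi → vempenzoape
  ⇒ Sekai vempenzoape

vempenzoape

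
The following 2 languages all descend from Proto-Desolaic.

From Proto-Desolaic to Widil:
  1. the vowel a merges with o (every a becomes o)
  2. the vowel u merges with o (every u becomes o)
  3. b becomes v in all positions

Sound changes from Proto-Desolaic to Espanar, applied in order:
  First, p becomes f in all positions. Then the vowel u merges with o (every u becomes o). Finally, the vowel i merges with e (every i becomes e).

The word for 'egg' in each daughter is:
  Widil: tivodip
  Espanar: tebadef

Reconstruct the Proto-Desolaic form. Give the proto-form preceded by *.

*tibadip

Position 6: Widil has i, Espanar has e. Widil preserves i here (none of its changes turn any other segment into i), so the proto-segment is *i.
Position 3: Widil has v, Espanar has b. Espanar preserves b here (none of its changes turn any other segment into b), so the proto-segment is *b.
This points to *tibadip. Verify forward in each daughter:
Widil: *tibadip
  tibadip → tibodip   [vowel merger]
  tibodip (rule 2 does not apply)
  tibodip → tivodip   [unconditioned shift]
  giving Widil tivodip.
Espanar: start from *tibadip.
  rule 1 (unconditioned shift): tibadip → tibadif
  rule 2: no change — tibadif
  rule 3 (vowel merger): tibadif → tebadef
  ⇒ Espanar tebadef
*tibadip is the unique common source.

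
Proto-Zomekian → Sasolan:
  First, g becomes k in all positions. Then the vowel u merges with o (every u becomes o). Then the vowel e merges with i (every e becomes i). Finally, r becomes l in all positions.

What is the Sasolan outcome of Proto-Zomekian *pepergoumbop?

pipilkoombop

Sasolan: start from *pepergoumbop.
  rule 1 (unconditioned shift): pepergoumbop → peperkoumbop
  rule 2 (vowel merger): peperkoumbop → peperkoombop
  rule 3 (vowel merger): peperkoombop → pipirkoombop
  rule 4 (unconditioned shift): pipirkoombop → pipilkoombop
  ⇒ Sasolan pipilkoombop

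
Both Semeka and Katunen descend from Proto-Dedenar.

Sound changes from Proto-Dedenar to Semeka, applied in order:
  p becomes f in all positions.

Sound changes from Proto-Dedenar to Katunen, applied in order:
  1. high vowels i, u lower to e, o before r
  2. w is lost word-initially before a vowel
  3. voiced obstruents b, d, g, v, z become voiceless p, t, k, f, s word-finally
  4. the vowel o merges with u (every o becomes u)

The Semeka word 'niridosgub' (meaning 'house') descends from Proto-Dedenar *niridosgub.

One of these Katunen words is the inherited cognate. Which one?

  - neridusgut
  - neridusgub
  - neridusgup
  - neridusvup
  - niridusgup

Katunen: start from *niridosgub.
  rule 1 (pre-rhotic lowering): niridosgub → neridosgub
  rule 2: no change — neridosgub
  rule 3 (final devoicing): neridosgub → neridosgup
  rule 4 (vowel merger): neridosgup → neridusgup
  ⇒ Katunen neridusgup
Among the options, 'neridusgup' alone shows every Katunen change applied in order.

neridusgup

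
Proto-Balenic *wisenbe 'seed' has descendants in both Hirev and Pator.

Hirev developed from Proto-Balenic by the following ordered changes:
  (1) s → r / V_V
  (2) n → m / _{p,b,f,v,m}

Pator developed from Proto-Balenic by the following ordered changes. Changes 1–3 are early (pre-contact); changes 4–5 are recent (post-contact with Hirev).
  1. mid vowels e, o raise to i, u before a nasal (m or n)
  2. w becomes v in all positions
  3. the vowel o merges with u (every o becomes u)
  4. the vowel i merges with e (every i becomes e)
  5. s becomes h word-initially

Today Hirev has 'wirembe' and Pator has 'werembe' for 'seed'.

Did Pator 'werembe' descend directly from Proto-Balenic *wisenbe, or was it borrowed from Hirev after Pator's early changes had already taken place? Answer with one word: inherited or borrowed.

borrowed

If inherited, *wisenbe would pass through all of Pator's changes:
Pator: start from *wisenbe.
  rule 1 (pre-nasal raising): wisenbe → wisinbe
  rule 2 (unconditioned shift): wisinbe → visinbe
  rule 3: no change — visinbe
  rule 4 (vowel merger): visinbe → vesenbe
  rule 5: no change — vesenbe
  ⇒ Pator vesenbe
If borrowed from Hirev 'wirembe' after the early changes, it would undergo only the recent ones:
  rule 4 (vowel merger): wirembe → werembe
  rule 5 (debuccalisation): no change (werembe)
  ⇒ as a loan: werembe
Pator 'werembe' matches the loan outcome 'werembe', not the inherited 'vesenbe' — it skipped the early Pator changes, so it was borrowed from Hirev.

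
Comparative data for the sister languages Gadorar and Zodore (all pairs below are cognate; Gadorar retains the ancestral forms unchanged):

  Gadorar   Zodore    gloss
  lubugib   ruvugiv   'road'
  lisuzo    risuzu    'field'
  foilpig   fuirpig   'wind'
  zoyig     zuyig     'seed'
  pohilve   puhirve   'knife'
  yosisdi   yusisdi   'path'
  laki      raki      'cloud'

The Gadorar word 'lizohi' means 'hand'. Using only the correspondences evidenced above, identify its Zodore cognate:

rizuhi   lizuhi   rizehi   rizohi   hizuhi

lisuzo ~ risuzu — Gadorar l corresponds to Zodore r word-initially before a front vowel.
zoyig ~ zuyig, pohilve ~ puhirve — Gadorar o corresponds to Zodore u after a consonant, before a consonant other than r, m, n, p, b, f, v.
Applying these to Gadorar 'lizohi':
  lizohi → rizohi   (l→r word-initially before a front vowel)
  rizohi → rizuhi   (o→u after a consonant, before a consonant other than r, m, n, p, b, f, v)
So the Zodore cognate is 'rizuhi'.

rizuhi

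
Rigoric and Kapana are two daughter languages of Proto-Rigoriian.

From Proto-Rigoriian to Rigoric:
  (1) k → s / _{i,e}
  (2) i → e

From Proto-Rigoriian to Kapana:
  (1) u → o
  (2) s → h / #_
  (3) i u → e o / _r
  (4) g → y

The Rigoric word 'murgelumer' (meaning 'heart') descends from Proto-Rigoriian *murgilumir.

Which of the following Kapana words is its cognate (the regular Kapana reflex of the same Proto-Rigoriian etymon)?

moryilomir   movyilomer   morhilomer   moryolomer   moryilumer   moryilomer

moryilomer

Kapana: *murgilumir > morgilomir > morgilomer > moryilomer  (by vowel merger, pre-rhotic lowering, unconditioned shift)
Only 'moryilomer' matches the regular Kapana development of *murgilumir.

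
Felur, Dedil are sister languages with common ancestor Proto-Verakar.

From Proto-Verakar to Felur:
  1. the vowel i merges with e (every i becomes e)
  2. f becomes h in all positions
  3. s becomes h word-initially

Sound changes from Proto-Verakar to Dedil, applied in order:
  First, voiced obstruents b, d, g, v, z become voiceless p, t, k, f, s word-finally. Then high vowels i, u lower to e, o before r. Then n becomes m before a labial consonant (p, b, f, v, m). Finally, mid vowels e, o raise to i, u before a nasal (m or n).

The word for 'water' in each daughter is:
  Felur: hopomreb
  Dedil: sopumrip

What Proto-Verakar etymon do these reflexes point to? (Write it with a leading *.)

Position 8: Felur has b, Dedil has p. Felur preserves b here (none of its changes turn any other segment into b), so the proto-segment is *b.
Position 7: Felur has e, Dedil has i. Taking the neighbouring segments as reconstructed: Felur e could go back to *e or *i; Dedil i can only go back to *i — the one source consistent with every daughter is *i.
Position 4: Felur has o, Dedil has u. Felur preserves o here (none of its changes turn any other segment into o), so the proto-segment is *o.
Continuing position by position gives *sopomrib; check it forward:
Felur: *sopomrib
  sopomrib → sopomreb   [vowel merger]
  sopomreb (rule 2 does not apply)
  sopomreb → hopomreb   [debuccalisation]
  giving Felur hopomreb.
Dedil: *sopomrib > sopomrip > sopumrip  (by final devoicing, pre-nasal raising)
Only *sopomrib yields all of Felur hopomreb, Dedil sopumrip.

*sopomrib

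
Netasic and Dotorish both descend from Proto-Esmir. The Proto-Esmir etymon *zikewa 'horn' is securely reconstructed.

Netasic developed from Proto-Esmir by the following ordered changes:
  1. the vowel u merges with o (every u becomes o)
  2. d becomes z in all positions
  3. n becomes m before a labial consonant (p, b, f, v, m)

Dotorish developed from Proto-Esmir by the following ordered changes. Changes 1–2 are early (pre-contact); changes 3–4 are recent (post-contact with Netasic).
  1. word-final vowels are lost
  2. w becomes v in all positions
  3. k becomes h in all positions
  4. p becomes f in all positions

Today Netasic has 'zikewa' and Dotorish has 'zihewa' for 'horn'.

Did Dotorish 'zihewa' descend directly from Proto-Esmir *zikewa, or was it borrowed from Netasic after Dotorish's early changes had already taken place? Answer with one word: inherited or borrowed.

borrowed

If inherited, *zikewa would pass through all of Dotorish's changes:
Dotorish: *zikewa
  zikewa → zikew   [apocope]
  zikew → zikev   [unconditioned shift]
  zikev → zihev   [unconditioned shift]
  zihev (rule 4 does not apply)
  giving Dotorish zihev.
If borrowed from Netasic 'zikewa' after the early changes, it would undergo only the recent ones:
  rule 3 (unconditioned shift): zikewa → zihewa
  rule 4 (unconditioned shift): no change (zihewa)
  ⇒ as a loan: zihewa
Dotorish 'zihewa' matches the loan outcome 'zihewa', not the inherited 'zihev' — it skipped the early Dotorish changes, so it was borrowed from Netasic.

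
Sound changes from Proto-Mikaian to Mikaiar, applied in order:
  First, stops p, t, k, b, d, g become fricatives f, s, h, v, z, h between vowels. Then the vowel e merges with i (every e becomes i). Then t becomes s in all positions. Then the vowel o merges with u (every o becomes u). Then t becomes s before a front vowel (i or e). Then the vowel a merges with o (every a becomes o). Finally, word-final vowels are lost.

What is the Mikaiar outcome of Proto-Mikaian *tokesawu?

Mikaiar: *tokesawu > tohesawu > tohisawu > sohisawu > suhisawu > suhisowu > suhisow  (by intervocalic lenition, vowel merger, unconditioned shift, vowel merger, vowel merger, apocope)

suhisow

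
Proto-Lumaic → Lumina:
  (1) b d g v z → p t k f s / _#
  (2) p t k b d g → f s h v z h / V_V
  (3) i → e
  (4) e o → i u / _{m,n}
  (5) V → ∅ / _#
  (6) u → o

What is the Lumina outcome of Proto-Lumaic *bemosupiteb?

Lumina: start from *bemosupiteb.
  rule 1 (final devoicing): bemosupiteb → bemosupitep
  rule 2 (intervocalic lenition): bemosupitep → bemosufisep
  rule 3 (vowel merger): bemosufisep → bemosufesep
  rule 4 (pre-nasal raising): bemosufesep → bimosufesep
  rule 5: no change — bimosufesep
  rule 6 (vowel merger): bimosufesep → bimosofesep
  ⇒ Lumina bimosofesep

bimosofesep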